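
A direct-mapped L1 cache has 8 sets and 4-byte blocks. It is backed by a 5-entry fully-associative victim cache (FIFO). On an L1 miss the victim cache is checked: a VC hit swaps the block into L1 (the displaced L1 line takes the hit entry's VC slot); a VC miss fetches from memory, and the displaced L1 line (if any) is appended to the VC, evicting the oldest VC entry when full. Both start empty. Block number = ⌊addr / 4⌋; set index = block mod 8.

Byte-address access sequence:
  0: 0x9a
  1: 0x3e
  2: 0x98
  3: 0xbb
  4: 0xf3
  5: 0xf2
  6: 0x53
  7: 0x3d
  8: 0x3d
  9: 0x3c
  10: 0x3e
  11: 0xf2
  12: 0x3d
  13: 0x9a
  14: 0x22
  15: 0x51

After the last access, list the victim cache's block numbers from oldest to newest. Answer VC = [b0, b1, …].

#0 0x9a→b38/s6 MISS; vc=[]
#1 0x3e→b15/s7 MISS; vc=[]
#2 0x98→b38/s6 L1-HIT; vc=[]
#3 0xbb→b46/s6 MISS; vc=[38]
#4 0xf3→b60/s4 MISS; vc=[38]
#5 0xf2→b60/s4 L1-HIT; vc=[38]
#6 0x53→b20/s4 MISS; vc=[38,60]
#7 0x3d→b15/s7 L1-HIT; vc=[38,60]
#8 0x3d→b15/s7 L1-HIT; vc=[38,60]
#9 0x3c→b15/s7 L1-HIT; vc=[38,60]
#10 0x3e→b15/s7 L1-HIT; vc=[38,60]
#11 0xf2→b60/s4 VC-HIT; vc=[38,20]
#12 0x3d→b15/s7 L1-HIT; vc=[38,20]
#13 0x9a→b38/s6 VC-HIT; vc=[46,20]
#14 0x22→b8/s0 MISS; vc=[46,20]
#15 0x51→b20/s4 VC-HIT; vc=[46,60]

VC = [46, 60]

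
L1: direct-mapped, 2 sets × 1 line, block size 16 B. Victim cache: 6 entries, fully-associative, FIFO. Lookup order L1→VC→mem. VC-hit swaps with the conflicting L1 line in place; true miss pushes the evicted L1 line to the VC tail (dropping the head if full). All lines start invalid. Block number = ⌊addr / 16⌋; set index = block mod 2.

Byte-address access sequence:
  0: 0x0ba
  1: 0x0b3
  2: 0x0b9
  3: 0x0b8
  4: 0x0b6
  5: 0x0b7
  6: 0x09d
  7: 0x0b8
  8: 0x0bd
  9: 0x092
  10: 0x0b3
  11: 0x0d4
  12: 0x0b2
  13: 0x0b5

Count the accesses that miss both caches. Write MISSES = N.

MISSES = 3

0: 0xba (blk 11, set 1) → MISS  vc=[]
1: 0xb3 (blk 11, set 1) → L1-HIT  vc=[]
2: 0xb9 (blk 11, set 1) → L1-HIT  vc=[]
3: 0xb8 (blk 11, set 1) → L1-HIT  vc=[]
4: 0xb6 (blk 11, set 1) → L1-HIT  vc=[]
5: 0xb7 (blk 11, set 1) → L1-HIT  vc=[]
6: 0x9d (blk 9, set 1) → MISS  vc=[11]
7: 0xb8 (blk 11, set 1) → VC-HIT  vc=[9]
8: 0xbd (blk 11, set 1) → L1-HIT  vc=[9]
9: 0x92 (blk 9, set 1) → VC-HIT  vc=[11]
10: 0xb3 (blk 11, set 1) → VC-HIT  vc=[9]
11: 0xd4 (blk 13, set 1) → MISS  vc=[9, 11]
12: 0xb2 (blk 11, set 1) → VC-HIT  vc=[9, 13]
13: 0xb5 (blk 11, set 1) → L1-HIT  vc=[9, 13]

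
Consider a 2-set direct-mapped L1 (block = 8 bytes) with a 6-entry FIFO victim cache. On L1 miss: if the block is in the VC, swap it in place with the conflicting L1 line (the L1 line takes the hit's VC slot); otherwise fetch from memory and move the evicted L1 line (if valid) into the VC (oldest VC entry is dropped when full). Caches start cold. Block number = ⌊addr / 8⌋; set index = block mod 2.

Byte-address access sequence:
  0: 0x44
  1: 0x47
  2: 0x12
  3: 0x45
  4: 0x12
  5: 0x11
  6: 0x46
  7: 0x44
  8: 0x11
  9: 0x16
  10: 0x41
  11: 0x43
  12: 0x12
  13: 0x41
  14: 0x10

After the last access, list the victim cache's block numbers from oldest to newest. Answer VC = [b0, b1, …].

0: 0x44 (blk 8, set 0) → MISS  vc=[]
1: 0x47 (blk 8, set 0) → L1-HIT  vc=[]
2: 0x12 (blk 2, set 0) → MISS  vc=[8]
3: 0x45 (blk 8, set 0) → VC-HIT  vc=[2]
4: 0x12 (blk 2, set 0) → VC-HIT  vc=[8]
5: 0x11 (blk 2, set 0) → L1-HIT  vc=[8]
6: 0x46 (blk 8, set 0) → VC-HIT  vc=[2]
7: 0x44 (blk 8, set 0) → L1-HIT  vc=[2]
8: 0x11 (blk 2, set 0) → VC-HIT  vc=[8]
9: 0x16 (blk 2, set 0) → L1-HIT  vc=[8]
10: 0x41 (blk 8, set 0) → VC-HIT  vc=[2]
11: 0x43 (blk 8, set 0) → L1-HIT  vc=[2]
12: 0x12 (blk 2, set 0) → VC-HIT  vc=[8]
13: 0x41 (blk 8, set 0) → VC-HIT  vc=[2]
14: 0x10 (blk 2, set 0) → VC-HIT  vc=[8]

VC = [8]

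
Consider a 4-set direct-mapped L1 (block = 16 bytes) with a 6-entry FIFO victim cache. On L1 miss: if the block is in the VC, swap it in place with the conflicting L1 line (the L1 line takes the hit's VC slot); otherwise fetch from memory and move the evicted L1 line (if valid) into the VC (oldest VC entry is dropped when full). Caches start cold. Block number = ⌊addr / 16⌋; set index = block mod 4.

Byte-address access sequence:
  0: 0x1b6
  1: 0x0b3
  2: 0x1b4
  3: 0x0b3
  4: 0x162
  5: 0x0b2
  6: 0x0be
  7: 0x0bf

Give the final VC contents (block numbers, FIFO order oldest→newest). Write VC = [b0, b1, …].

VC = [27]

#0 0x1b6→b27/s3 MISS; vc=[]
#1 0xb3→b11/s3 MISS; vc=[27]
#2 0x1b4→b27/s3 VC-HIT; vc=[11]
#3 0xb3→b11/s3 VC-HIT; vc=[27]
#4 0x162→b22/s2 MISS; vc=[27]
#5 0xb2→b11/s3 L1-HIT; vc=[27]
#6 0xbe→b11/s3 L1-HIT; vc=[27]
#7 0xbf→b11/s3 L1-HIT; vc=[27]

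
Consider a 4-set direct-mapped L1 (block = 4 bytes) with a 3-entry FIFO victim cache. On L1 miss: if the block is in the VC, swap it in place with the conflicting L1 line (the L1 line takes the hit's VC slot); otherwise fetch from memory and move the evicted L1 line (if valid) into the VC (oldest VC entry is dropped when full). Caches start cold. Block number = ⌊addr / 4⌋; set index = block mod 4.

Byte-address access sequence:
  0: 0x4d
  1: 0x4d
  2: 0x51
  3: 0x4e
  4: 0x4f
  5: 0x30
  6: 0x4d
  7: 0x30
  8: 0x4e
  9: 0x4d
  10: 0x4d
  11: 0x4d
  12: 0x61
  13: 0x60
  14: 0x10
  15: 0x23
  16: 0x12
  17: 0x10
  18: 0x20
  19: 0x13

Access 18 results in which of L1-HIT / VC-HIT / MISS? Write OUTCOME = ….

  [0] addr=0x4d blk=19 s=3: MISS | VC []
  [1] addr=0x4d blk=19 s=3: L1-HIT | VC []
  [2] addr=0x51 blk=20 s=0: MISS | VC []
  [3] addr=0x4e blk=19 s=3: L1-HIT | VC []
  [4] addr=0x4f blk=19 s=3: L1-HIT | VC []
  [5] addr=0x30 blk=12 s=0: MISS | VC [20]
  [6] addr=0x4d blk=19 s=3: L1-HIT | VC [20]
  [7] addr=0x30 blk=12 s=0: L1-HIT | VC [20]
  [8] addr=0x4e blk=19 s=3: L1-HIT | VC [20]
  [9] addr=0x4d blk=19 s=3: L1-HIT | VC [20]
  [10] addr=0x4d blk=19 s=3: L1-HIT | VC [20]
  [11] addr=0x4d blk=19 s=3: L1-HIT | VC [20]
  [12] addr=0x61 blk=24 s=0: MISS | VC [20, 12]
  [13] addr=0x60 blk=24 s=0: L1-HIT | VC [20, 12]
  [14] addr=0x10 blk=4 s=0: MISS | VC [20, 12, 24]
  [15] addr=0x23 blk=8 s=0: MISS | VC [12, 24, 4]
  [16] addr=0x12 blk=4 s=0: VC-HIT | VC [12, 24, 8]
  [17] addr=0x10 blk=4 s=0: L1-HIT | VC [12, 24, 8]
  [18] addr=0x20 blk=8 s=0: VC-HIT | VC [12, 24, 4]
  [19] addr=0x13 blk=4 s=0: VC-HIT | VC [12, 24, 8]

OUTCOME = VC-HIT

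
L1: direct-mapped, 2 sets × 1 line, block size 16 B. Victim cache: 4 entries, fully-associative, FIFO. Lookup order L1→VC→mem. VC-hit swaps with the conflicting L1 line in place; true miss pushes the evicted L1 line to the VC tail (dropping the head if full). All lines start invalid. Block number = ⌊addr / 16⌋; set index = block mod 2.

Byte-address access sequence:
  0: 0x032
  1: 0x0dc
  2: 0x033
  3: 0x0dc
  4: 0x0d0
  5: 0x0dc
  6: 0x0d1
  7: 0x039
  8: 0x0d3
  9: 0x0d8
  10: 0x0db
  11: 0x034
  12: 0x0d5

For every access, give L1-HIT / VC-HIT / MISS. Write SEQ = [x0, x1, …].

SEQ = [MISS, MISS, VC-HIT, VC-HIT, L1-HIT, L1-HIT, L1-HIT, VC-HIT, VC-HIT, L1-HIT, L1-HIT, VC-HIT, VC-HIT]

0: 0x32 (blk 3, set 1) → MISS  vc=[]
1: 0xdc (blk 13, set 1) → MISS  vc=[3]
2: 0x33 (blk 3, set 1) → VC-HIT  vc=[13]
3: 0xdc (blk 13, set 1) → VC-HIT  vc=[3]
4: 0xd0 (blk 13, set 1) → L1-HIT  vc=[3]
5: 0xdc (blk 13, set 1) → L1-HIT  vc=[3]
6: 0xd1 (blk 13, set 1) → L1-HIT  vc=[3]
7: 0x39 (blk 3, set 1) → VC-HIT  vc=[13]
8: 0xd3 (blk 13, set 1) → VC-HIT  vc=[3]
9: 0xd8 (blk 13, set 1) → L1-HIT  vc=[3]
10: 0xdb (blk 13, set 1) → L1-HIT  vc=[3]
11: 0x34 (blk 3, set 1) → VC-HIT  vc=[13]
12: 0xd5 (blk 13, set 1) → VC-HIT  vc=[3]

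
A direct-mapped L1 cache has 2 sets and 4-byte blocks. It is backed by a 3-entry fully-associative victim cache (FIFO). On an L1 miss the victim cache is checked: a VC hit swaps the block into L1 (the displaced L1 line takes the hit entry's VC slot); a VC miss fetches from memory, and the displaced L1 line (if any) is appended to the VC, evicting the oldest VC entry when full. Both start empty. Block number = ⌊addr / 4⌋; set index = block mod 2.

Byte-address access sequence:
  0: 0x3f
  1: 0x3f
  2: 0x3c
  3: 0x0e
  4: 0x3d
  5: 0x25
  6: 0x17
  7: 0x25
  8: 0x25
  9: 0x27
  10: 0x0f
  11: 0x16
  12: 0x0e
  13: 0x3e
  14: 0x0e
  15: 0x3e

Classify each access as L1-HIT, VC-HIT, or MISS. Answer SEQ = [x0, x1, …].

SEQ = [MISS, L1-HIT, L1-HIT, MISS, VC-HIT, MISS, MISS, VC-HIT, L1-HIT, L1-HIT, VC-HIT, VC-HIT, VC-HIT, VC-HIT, VC-HIT, VC-HIT]

0: 0x3f (blk 15, set 1) → MISS  vc=[]
1: 0x3f (blk 15, set 1) → L1-HIT  vc=[]
2: 0x3c (blk 15, set 1) → L1-HIT  vc=[]
3: 0xe (blk 3, set 1) → MISS  vc=[15]
4: 0x3d (blk 15, set 1) → VC-HIT  vc=[3]
5: 0x25 (blk 9, set 1) → MISS  vc=[3, 15]
6: 0x17 (blk 5, set 1) → MISS  vc=[3, 15, 9]
7: 0x25 (blk 9, set 1) → VC-HIT  vc=[3, 15, 5]
8: 0x25 (blk 9, set 1) → L1-HIT  vc=[3, 15, 5]
9: 0x27 (blk 9, set 1) → L1-HIT  vc=[3, 15, 5]
10: 0xf (blk 3, set 1) → VC-HIT  vc=[9, 15, 5]
11: 0x16 (blk 5, set 1) → VC-HIT  vc=[9, 15, 3]
12: 0xe (blk 3, set 1) → VC-HIT  vc=[9, 15, 5]
13: 0x3e (blk 15, set 1) → VC-HIT  vc=[9, 3, 5]
14: 0xe (blk 3, set 1) → VC-HIT  vc=[9, 15, 5]
15: 0x3e (blk 15, set 1) → VC-HIT  vc=[9, 3, 5]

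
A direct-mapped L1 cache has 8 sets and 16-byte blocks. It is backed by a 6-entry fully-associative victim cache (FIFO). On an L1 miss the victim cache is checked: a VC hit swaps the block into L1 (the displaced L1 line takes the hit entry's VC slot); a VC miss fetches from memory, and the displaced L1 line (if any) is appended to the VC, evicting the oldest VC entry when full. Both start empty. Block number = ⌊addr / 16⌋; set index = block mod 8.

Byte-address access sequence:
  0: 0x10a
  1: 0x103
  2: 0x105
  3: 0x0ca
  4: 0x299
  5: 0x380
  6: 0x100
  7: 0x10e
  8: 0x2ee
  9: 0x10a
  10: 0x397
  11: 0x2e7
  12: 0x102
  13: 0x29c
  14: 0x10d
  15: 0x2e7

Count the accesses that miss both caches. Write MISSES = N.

MISSES = 6

0: 0x10a (blk 16, set 0) → MISS  vc=[]
1: 0x103 (blk 16, set 0) → L1-HIT  vc=[]
2: 0x105 (blk 16, set 0) → L1-HIT  vc=[]
3: 0xca (blk 12, set 4) → MISS  vc=[]
4: 0x299 (blk 41, set 1) → MISS  vc=[]
5: 0x380 (blk 56, set 0) → MISS  vc=[16]
6: 0x100 (blk 16, set 0) → VC-HIT  vc=[56]
7: 0x10e (blk 16, set 0) → L1-HIT  vc=[56]
8: 0x2ee (blk 46, set 6) → MISS  vc=[56]
9: 0x10a (blk 16, set 0) → L1-HIT  vc=[56]
10: 0x397 (blk 57, set 1) → MISS  vc=[56, 41]
11: 0x2e7 (blk 46, set 6) → L1-HIT  vc=[56, 41]
12: 0x102 (blk 16, set 0) → L1-HIT  vc=[56, 41]
13: 0x29c (blk 41, set 1) → VC-HIT  vc=[56, 57]
14: 0x10d (blk 16, set 0) → L1-HIT  vc=[56, 57]
15: 0x2e7 (blk 46, set 6) → L1-HIT  vc=[56, 57]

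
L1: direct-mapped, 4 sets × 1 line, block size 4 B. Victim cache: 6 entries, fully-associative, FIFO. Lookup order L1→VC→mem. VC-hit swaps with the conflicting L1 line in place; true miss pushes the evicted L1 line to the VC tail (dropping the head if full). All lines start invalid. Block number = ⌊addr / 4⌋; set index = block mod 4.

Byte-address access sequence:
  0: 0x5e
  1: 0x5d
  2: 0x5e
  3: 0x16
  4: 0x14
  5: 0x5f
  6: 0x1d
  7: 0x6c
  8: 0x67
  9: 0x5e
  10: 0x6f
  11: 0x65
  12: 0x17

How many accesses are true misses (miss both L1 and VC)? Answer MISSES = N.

MISSES = 5

0: 0x5e (blk 23, set 3) → MISS  vc=[]
1: 0x5d (blk 23, set 3) → L1-HIT  vc=[]
2: 0x5e (blk 23, set 3) → L1-HIT  vc=[]
3: 0x16 (blk 5, set 1) → MISS  vc=[]
4: 0x14 (blk 5, set 1) → L1-HIT  vc=[]
5: 0x5f (blk 23, set 3) → L1-HIT  vc=[]
6: 0x1d (blk 7, set 3) → MISS  vc=[23]
7: 0x6c (blk 27, set 3) → MISS  vc=[23, 7]
8: 0x67 (blk 25, set 1) → MISS  vc=[23, 7, 5]
9: 0x5e (blk 23, set 3) → VC-HIT  vc=[27, 7, 5]
10: 0x6f (blk 27, set 3) → VC-HIT  vc=[23, 7, 5]
11: 0x65 (blk 25, set 1) → L1-HIT  vc=[23, 7, 5]
12: 0x17 (blk 5, set 1) → VC-HIT  vc=[23, 7, 25]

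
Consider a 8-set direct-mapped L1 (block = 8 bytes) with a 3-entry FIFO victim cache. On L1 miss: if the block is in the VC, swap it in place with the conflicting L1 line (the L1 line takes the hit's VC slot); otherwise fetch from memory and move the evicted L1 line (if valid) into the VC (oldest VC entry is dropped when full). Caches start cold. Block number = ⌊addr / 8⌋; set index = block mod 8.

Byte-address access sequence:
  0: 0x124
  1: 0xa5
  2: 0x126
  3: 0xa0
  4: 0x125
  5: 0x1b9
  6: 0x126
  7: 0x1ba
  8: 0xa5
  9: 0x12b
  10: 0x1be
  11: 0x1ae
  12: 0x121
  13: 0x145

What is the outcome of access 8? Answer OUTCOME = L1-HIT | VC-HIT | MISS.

OUTCOME = VC-HIT

  [0] addr=0x124 blk=36 s=4: MISS | VC []
  [1] addr=0xa5 blk=20 s=4: MISS | VC [36]
  [2] addr=0x126 blk=36 s=4: VC-HIT | VC [20]
  [3] addr=0xa0 blk=20 s=4: VC-HIT | VC [36]
  [4] addr=0x125 blk=36 s=4: VC-HIT | VC [20]
  [5] addr=0x1b9 blk=55 s=7: MISS | VC [20]
  [6] addr=0x126 blk=36 s=4: L1-HIT | VC [20]
  [7] addr=0x1ba blk=55 s=7: L1-HIT | VC [20]
  [8] addr=0xa5 blk=20 s=4: VC-HIT | VC [36]
  [9] addr=0x12b blk=37 s=5: MISS | VC [36]
  [10] addr=0x1be blk=55 s=7: L1-HIT | VC [36]
  [11] addr=0x1ae blk=53 s=5: MISS | VC [36, 37]
  [12] addr=0x121 blk=36 s=4: VC-HIT | VC [20, 37]
  [13] addr=0x145 blk=40 s=0: MISS | VC [20, 37]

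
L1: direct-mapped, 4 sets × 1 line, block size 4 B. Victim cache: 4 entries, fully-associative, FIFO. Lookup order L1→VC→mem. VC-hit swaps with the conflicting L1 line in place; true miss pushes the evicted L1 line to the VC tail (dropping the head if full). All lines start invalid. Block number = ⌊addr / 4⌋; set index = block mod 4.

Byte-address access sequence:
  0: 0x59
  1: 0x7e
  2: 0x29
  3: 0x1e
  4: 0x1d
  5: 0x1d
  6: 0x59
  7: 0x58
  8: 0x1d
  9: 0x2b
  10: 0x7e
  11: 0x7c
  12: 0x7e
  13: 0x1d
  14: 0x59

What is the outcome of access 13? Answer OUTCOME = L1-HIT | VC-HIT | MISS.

#0 0x59→b22/s2 MISS; vc=[]
#1 0x7e→b31/s3 MISS; vc=[]
#2 0x29→b10/s2 MISS; vc=[22]
#3 0x1e→b7/s3 MISS; vc=[22,31]
#4 0x1d→b7/s3 L1-HIT; vc=[22,31]
#5 0x1d→b7/s3 L1-HIT; vc=[22,31]
#6 0x59→b22/s2 VC-HIT; vc=[10,31]
#7 0x58→b22/s2 L1-HIT; vc=[10,31]
#8 0x1d→b7/s3 L1-HIT; vc=[10,31]
#9 0x2b→b10/s2 VC-HIT; vc=[22,31]
#10 0x7e→b31/s3 VC-HIT; vc=[22,7]
#11 0x7c→b31/s3 L1-HIT; vc=[22,7]
#12 0x7e→b31/s3 L1-HIT; vc=[22,7]
#13 0x1d→b7/s3 VC-HIT; vc=[22,31]
#14 0x59→b22/s2 VC-HIT; vc=[10,31]

OUTCOME = VC-HIT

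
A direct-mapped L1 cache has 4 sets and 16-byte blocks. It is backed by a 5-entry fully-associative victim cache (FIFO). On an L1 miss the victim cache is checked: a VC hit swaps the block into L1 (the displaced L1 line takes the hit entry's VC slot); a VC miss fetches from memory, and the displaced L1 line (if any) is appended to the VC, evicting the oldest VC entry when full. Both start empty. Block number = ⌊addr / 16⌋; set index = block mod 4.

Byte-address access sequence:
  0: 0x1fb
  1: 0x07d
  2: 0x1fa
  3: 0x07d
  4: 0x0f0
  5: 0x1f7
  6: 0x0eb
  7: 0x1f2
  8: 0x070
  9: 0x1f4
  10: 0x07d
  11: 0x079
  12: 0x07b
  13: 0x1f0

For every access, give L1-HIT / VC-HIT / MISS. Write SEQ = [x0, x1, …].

SEQ = [MISS, MISS, VC-HIT, VC-HIT, MISS, VC-HIT, MISS, L1-HIT, VC-HIT, VC-HIT, VC-HIT, L1-HIT, L1-HIT, VC-HIT]

#0 0x1fb→b31/s3 MISS; vc=[]
#1 0x7d→b7/s3 MISS; vc=[31]
#2 0x1fa→b31/s3 VC-HIT; vc=[7]
#3 0x7d→b7/s3 VC-HIT; vc=[31]
#4 0xf0→b15/s3 MISS; vc=[31,7]
#5 0x1f7→b31/s3 VC-HIT; vc=[15,7]
#6 0xeb→b14/s2 MISS; vc=[15,7]
#7 0x1f2→b31/s3 L1-HIT; vc=[15,7]
#8 0x70→b7/s3 VC-HIT; vc=[15,31]
#9 0x1f4→b31/s3 VC-HIT; vc=[15,7]
#10 0x7d→b7/s3 VC-HIT; vc=[15,31]
#11 0x79→b7/s3 L1-HIT; vc=[15,31]
#12 0x7b→b7/s3 L1-HIT; vc=[15,31]
#13 0x1f0→b31/s3 VC-HIT; vc=[15,7]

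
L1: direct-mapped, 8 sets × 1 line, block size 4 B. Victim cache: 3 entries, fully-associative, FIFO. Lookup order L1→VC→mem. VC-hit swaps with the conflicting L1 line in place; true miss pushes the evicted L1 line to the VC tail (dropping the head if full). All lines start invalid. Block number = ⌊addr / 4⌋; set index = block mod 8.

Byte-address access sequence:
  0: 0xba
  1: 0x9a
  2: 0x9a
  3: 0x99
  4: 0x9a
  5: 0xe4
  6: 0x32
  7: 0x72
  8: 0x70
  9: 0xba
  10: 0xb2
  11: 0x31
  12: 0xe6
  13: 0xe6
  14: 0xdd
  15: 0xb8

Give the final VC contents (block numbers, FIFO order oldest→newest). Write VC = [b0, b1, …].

VC = [38, 44, 28]

#0 0xba→b46/s6 MISS; vc=[]
#1 0x9a→b38/s6 MISS; vc=[46]
#2 0x9a→b38/s6 L1-HIT; vc=[46]
#3 0x99→b38/s6 L1-HIT; vc=[46]
#4 0x9a→b38/s6 L1-HIT; vc=[46]
#5 0xe4→b57/s1 MISS; vc=[46]
#6 0x32→b12/s4 MISS; vc=[46]
#7 0x72→b28/s4 MISS; vc=[46,12]
#8 0x70→b28/s4 L1-HIT; vc=[46,12]
#9 0xba→b46/s6 VC-HIT; vc=[38,12]
#10 0xb2→b44/s4 MISS; vc=[38,12,28]
#11 0x31→b12/s4 VC-HIT; vc=[38,44,28]
#12 0xe6→b57/s1 L1-HIT; vc=[38,44,28]
#13 0xe6→b57/s1 L1-HIT; vc=[38,44,28]
#14 0xdd→b55/s7 MISS; vc=[38,44,28]
#15 0xb8→b46/s6 L1-HIT; vc=[38,44,28]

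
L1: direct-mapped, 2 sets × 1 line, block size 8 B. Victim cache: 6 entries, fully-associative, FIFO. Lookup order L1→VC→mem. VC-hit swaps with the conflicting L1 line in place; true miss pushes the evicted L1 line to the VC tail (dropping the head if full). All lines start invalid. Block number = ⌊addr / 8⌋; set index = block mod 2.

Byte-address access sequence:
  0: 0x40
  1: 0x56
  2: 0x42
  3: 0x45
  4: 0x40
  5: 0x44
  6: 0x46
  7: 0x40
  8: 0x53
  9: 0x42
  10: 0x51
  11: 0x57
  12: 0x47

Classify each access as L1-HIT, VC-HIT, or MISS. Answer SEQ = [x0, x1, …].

SEQ = [MISS, MISS, VC-HIT, L1-HIT, L1-HIT, L1-HIT, L1-HIT, L1-HIT, VC-HIT, VC-HIT, VC-HIT, L1-HIT, VC-HIT]

#0 0x40→b8/s0 MISS; vc=[]
#1 0x56→b10/s0 MISS; vc=[8]
#2 0x42→b8/s0 VC-HIT; vc=[10]
#3 0x45→b8/s0 L1-HIT; vc=[10]
#4 0x40→b8/s0 L1-HIT; vc=[10]
#5 0x44→b8/s0 L1-HIT; vc=[10]
#6 0x46→b8/s0 L1-HIT; vc=[10]
#7 0x40→b8/s0 L1-HIT; vc=[10]
#8 0x53→b10/s0 VC-HIT; vc=[8]
#9 0x42→b8/s0 VC-HIT; vc=[10]
#10 0x51→b10/s0 VC-HIT; vc=[8]
#11 0x57→b10/s0 L1-HIT; vc=[8]
#12 0x47→b8/s0 VC-HIT; vc=[10]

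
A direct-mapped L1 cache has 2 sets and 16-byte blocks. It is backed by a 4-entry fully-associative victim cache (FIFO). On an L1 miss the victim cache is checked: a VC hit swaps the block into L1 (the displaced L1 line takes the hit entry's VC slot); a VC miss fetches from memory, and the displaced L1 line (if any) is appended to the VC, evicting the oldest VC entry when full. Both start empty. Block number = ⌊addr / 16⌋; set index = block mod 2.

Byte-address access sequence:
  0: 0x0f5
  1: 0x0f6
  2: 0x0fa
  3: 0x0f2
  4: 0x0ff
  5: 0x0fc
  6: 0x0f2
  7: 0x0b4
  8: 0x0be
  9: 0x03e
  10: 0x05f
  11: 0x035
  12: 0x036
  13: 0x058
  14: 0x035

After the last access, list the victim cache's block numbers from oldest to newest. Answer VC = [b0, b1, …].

  [0] addr=0xf5 blk=15 s=1: MISS | VC []
  [1] addr=0xf6 blk=15 s=1: L1-HIT | VC []
  [2] addr=0xfa blk=15 s=1: L1-HIT | VC []
  [3] addr=0xf2 blk=15 s=1: L1-HIT | VC []
  [4] addr=0xff blk=15 s=1: L1-HIT | VC []
  [5] addr=0xfc blk=15 s=1: L1-HIT | VC []
  [6] addr=0xf2 blk=15 s=1: L1-HIT | VC []
  [7] addr=0xb4 blk=11 s=1: MISS | VC [15]
  [8] addr=0xbe blk=11 s=1: L1-HIT | VC [15]
  [9] addr=0x3e blk=3 s=1: MISS | VC [15, 11]
  [10] addr=0x5f blk=5 s=1: MISS | VC [15, 11, 3]
  [11] addr=0x35 blk=3 s=1: VC-HIT | VC [15, 11, 5]
  [12] addr=0x36 blk=3 s=1: L1-HIT | VC [15, 11, 5]
  [13] addr=0x58 blk=5 s=1: VC-HIT | VC [15, 11, 3]
  [14] addr=0x35 blk=3 s=1: VC-HIT | VC [15, 11, 5]

VC = [15, 11, 5]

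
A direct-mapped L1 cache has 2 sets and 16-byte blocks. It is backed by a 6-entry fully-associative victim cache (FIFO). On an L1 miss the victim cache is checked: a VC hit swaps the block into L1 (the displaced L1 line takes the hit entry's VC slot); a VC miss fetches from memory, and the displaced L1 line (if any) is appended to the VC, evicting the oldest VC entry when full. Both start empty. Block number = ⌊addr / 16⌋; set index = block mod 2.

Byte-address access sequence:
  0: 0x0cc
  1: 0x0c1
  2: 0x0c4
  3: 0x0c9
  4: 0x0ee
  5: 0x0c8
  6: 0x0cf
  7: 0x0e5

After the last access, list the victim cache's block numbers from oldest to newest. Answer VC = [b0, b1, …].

VC = [12]

0: 0xcc (blk 12, set 0) → MISS  vc=[]
1: 0xc1 (blk 12, set 0) → L1-HIT  vc=[]
2: 0xc4 (blk 12, set 0) → L1-HIT  vc=[]
3: 0xc9 (blk 12, set 0) → L1-HIT  vc=[]
4: 0xee (blk 14, set 0) → MISS  vc=[12]
5: 0xc8 (blk 12, set 0) → VC-HIT  vc=[14]
6: 0xcf (blk 12, set 0) → L1-HIT  vc=[14]
7: 0xe5 (blk 14, set 0) → VC-HIT  vc=[12]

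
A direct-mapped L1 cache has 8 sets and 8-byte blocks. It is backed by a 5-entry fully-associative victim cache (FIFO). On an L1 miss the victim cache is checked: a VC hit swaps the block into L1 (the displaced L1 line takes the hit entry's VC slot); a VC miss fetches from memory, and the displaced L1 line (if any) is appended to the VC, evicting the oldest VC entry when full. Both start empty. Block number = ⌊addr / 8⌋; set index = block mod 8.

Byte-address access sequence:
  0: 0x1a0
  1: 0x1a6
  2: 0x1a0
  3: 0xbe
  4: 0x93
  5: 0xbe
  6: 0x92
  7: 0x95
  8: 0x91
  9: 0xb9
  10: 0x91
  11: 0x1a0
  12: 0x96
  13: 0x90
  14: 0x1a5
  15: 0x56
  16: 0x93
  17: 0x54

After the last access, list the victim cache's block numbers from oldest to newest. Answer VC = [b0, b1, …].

VC = [18]

0: 0x1a0 (blk 52, set 4) → MISS  vc=[]
1: 0x1a6 (blk 52, set 4) → L1-HIT  vc=[]
2: 0x1a0 (blk 52, set 4) → L1-HIT  vc=[]
3: 0xbe (blk 23, set 7) → MISS  vc=[]
4: 0x93 (blk 18, set 2) → MISS  vc=[]
5: 0xbe (blk 23, set 7) → L1-HIT  vc=[]
6: 0x92 (blk 18, set 2) → L1-HIT  vc=[]
7: 0x95 (blk 18, set 2) → L1-HIT  vc=[]
8: 0x91 (blk 18, set 2) → L1-HIT  vc=[]
9: 0xb9 (blk 23, set 7) → L1-HIT  vc=[]
10: 0x91 (blk 18, set 2) → L1-HIT  vc=[]
11: 0x1a0 (blk 52, set 4) → L1-HIT  vc=[]
12: 0x96 (blk 18, set 2) → L1-HIT  vc=[]
13: 0x90 (blk 18, set 2) → L1-HIT  vc=[]
14: 0x1a5 (blk 52, set 4) → L1-HIT  vc=[]
15: 0x56 (blk 10, set 2) → MISS  vc=[18]
16: 0x93 (blk 18, set 2) → VC-HIT  vc=[10]
17: 0x54 (blk 10, set 2) → VC-HIT  vc=[18]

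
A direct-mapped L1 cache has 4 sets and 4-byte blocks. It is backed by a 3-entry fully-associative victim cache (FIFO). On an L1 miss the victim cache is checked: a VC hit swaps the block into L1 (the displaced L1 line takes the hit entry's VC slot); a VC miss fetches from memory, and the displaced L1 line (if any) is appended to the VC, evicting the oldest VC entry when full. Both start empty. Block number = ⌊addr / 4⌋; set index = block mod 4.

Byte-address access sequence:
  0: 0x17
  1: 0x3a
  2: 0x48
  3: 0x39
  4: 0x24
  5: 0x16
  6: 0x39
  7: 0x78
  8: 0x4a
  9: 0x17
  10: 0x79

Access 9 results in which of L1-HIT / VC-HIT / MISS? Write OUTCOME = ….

0: 0x17 (blk 5, set 1) → MISS  vc=[]
1: 0x3a (blk 14, set 2) → MISS  vc=[]
2: 0x48 (blk 18, set 2) → MISS  vc=[14]
3: 0x39 (blk 14, set 2) → VC-HIT  vc=[18]
4: 0x24 (blk 9, set 1) → MISS  vc=[18, 5]
5: 0x16 (blk 5, set 1) → VC-HIT  vc=[18, 9]
6: 0x39 (blk 14, set 2) → L1-HIT  vc=[18, 9]
7: 0x78 (blk 30, set 2) → MISS  vc=[18, 9, 14]
8: 0x4a (blk 18, set 2) → VC-HIT  vc=[30, 9, 14]
9: 0x17 (blk 5, set 1) → L1-HIT  vc=[30, 9, 14]
10: 0x79 (blk 30, set 2) → VC-HIT  vc=[18, 9, 14]

OUTCOME = L1-HIT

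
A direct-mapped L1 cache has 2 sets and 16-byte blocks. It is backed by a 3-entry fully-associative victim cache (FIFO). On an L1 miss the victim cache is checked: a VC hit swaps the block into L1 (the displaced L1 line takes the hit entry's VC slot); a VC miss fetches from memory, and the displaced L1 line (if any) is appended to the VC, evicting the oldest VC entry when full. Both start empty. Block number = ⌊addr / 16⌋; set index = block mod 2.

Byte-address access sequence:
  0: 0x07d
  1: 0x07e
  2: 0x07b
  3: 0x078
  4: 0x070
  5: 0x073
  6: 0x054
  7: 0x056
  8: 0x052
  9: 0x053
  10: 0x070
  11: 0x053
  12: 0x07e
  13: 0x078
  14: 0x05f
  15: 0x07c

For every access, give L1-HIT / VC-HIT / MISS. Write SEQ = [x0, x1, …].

SEQ = [MISS, L1-HIT, L1-HIT, L1-HIT, L1-HIT, L1-HIT, MISS, L1-HIT, L1-HIT, L1-HIT, VC-HIT, VC-HIT, VC-HIT, L1-HIT, VC-HIT, VC-HIT]

0: 0x7d (blk 7, set 1) → MISS  vc=[]
1: 0x7e (blk 7, set 1) → L1-HIT  vc=[]
2: 0x7b (blk 7, set 1) → L1-HIT  vc=[]
3: 0x78 (blk 7, set 1) → L1-HIT  vc=[]
4: 0x70 (blk 7, set 1) → L1-HIT  vc=[]
5: 0x73 (blk 7, set 1) → L1-HIT  vc=[]
6: 0x54 (blk 5, set 1) → MISS  vc=[7]
7: 0x56 (blk 5, set 1) → L1-HIT  vc=[7]
8: 0x52 (blk 5, set 1) → L1-HIT  vc=[7]
9: 0x53 (blk 5, set 1) → L1-HIT  vc=[7]
10: 0x70 (blk 7, set 1) → VC-HIT  vc=[5]
11: 0x53 (blk 5, set 1) → VC-HIT  vc=[7]
12: 0x7e (blk 7, set 1) → VC-HIT  vc=[5]
13: 0x78 (blk 7, set 1) → L1-HIT  vc=[5]
14: 0x5f (blk 5, set 1) → VC-HIT  vc=[7]
15: 0x7c (blk 7, set 1) → VC-HIT  vc=[5]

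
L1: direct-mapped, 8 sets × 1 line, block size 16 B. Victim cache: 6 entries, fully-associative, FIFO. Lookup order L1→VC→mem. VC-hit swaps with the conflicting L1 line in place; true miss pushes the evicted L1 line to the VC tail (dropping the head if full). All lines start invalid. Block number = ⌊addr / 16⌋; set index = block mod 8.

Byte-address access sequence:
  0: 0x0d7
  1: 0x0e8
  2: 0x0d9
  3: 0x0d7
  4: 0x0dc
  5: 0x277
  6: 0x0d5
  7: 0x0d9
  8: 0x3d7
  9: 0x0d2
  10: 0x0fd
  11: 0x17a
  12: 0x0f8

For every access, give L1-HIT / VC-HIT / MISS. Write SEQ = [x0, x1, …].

SEQ = [MISS, MISS, L1-HIT, L1-HIT, L1-HIT, MISS, L1-HIT, L1-HIT, MISS, VC-HIT, MISS, MISS, VC-HIT]

#0 0xd7→b13/s5 MISS; vc=[]
#1 0xe8→b14/s6 MISS; vc=[]
#2 0xd9→b13/s5 L1-HIT; vc=[]
#3 0xd7→b13/s5 L1-HIT; vc=[]
#4 0xdc→b13/s5 L1-HIT; vc=[]
#5 0x277→b39/s7 MISS; vc=[]
#6 0xd5→b13/s5 L1-HIT; vc=[]
#7 0xd9→b13/s5 L1-HIT; vc=[]
#8 0x3d7→b61/s5 MISS; vc=[13]
#9 0xd2→b13/s5 VC-HIT; vc=[61]
#10 0xfd→b15/s7 MISS; vc=[61,39]
#11 0x17a→b23/s7 MISS; vc=[61,39,15]
#12 0xf8→b15/s7 VC-HIT; vc=[61,39,23]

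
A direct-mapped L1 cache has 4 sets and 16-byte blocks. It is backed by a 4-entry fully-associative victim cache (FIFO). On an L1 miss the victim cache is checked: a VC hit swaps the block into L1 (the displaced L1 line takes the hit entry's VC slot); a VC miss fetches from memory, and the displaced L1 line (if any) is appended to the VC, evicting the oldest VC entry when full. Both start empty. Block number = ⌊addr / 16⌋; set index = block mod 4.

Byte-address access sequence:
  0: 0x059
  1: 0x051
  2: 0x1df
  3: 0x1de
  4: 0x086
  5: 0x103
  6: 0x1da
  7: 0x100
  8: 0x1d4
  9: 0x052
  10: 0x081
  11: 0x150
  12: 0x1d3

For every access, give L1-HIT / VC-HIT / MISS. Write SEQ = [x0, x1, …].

#0 0x59→b5/s1 MISS; vc=[]
#1 0x51→b5/s1 L1-HIT; vc=[]
#2 0x1df→b29/s1 MISS; vc=[5]
#3 0x1de→b29/s1 L1-HIT; vc=[5]
#4 0x86→b8/s0 MISS; vc=[5]
#5 0x103→b16/s0 MISS; vc=[5,8]
#6 0x1da→b29/s1 L1-HIT; vc=[5,8]
#7 0x100→b16/s0 L1-HIT; vc=[5,8]
#8 0x1d4→b29/s1 L1-HIT; vc=[5,8]
#9 0x52→b5/s1 VC-HIT; vc=[29,8]
#10 0x81→b8/s0 VC-HIT; vc=[29,16]
#11 0x150→b21/s1 MISS; vc=[29,16,5]
#12 0x1d3→b29/s1 VC-HIT; vc=[21,16,5]

SEQ = [MISS, L1-HIT, MISS, L1-HIT, MISS, MISS, L1-HIT, L1-HIT, L1-HIT, VC-HIT, VC-HIT, MISS, VC-HIT]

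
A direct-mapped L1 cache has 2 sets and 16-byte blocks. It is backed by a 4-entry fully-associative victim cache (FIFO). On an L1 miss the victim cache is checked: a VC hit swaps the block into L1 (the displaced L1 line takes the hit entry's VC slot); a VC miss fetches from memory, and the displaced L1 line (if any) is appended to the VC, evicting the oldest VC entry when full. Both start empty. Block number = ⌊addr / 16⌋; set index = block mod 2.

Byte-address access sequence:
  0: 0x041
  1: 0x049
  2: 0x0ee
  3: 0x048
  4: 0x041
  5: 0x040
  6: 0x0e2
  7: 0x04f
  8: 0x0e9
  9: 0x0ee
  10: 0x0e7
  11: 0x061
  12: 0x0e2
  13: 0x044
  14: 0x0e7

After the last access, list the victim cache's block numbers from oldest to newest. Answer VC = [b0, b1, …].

  [0] addr=0x41 blk=4 s=0: MISS | VC []
  [1] addr=0x49 blk=4 s=0: L1-HIT | VC []
  [2] addr=0xee blk=14 s=0: MISS | VC [4]
  [3] addr=0x48 blk=4 s=0: VC-HIT | VC [14]
  [4] addr=0x41 blk=4 s=0: L1-HIT | VC [14]
  [5] addr=0x40 blk=4 s=0: L1-HIT | VC [14]
  [6] addr=0xe2 blk=14 s=0: VC-HIT | VC [4]
  [7] addr=0x4f blk=4 s=0: VC-HIT | VC [14]
  [8] addr=0xe9 blk=14 s=0: VC-HIT | VC [4]
  [9] addr=0xee blk=14 s=0: L1-HIT | VC [4]
  [10] addr=0xe7 blk=14 s=0: L1-HIT | VC [4]
  [11] addr=0x61 blk=6 s=0: MISS | VC [4, 14]
  [12] addr=0xe2 blk=14 s=0: VC-HIT | VC [4, 6]
  [13] addr=0x44 blk=4 s=0: VC-HIT | VC [14, 6]
  [14] addr=0xe7 blk=14 s=0: VC-HIT | VC [4, 6]

VC = [4, 6]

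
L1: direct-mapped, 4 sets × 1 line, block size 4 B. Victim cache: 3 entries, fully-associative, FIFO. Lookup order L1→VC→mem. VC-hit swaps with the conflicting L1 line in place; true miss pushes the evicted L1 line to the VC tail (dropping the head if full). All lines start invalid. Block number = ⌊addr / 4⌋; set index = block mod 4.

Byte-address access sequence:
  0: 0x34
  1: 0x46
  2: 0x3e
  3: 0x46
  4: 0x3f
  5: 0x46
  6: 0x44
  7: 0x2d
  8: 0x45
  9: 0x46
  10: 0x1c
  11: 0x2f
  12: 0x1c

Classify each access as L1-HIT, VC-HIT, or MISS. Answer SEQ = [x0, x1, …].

0: 0x34 (blk 13, set 1) → MISS  vc=[]
1: 0x46 (blk 17, set 1) → MISS  vc=[13]
2: 0x3e (blk 15, set 3) → MISS  vc=[13]
3: 0x46 (blk 17, set 1) → L1-HIT  vc=[13]
4: 0x3f (blk 15, set 3) → L1-HIT  vc=[13]
5: 0x46 (blk 17, set 1) → L1-HIT  vc=[13]
6: 0x44 (blk 17, set 1) → L1-HIT  vc=[13]
7: 0x2d (blk 11, set 3) → MISS  vc=[13, 15]
8: 0x45 (blk 17, set 1) → L1-HIT  vc=[13, 15]
9: 0x46 (blk 17, set 1) → L1-HIT  vc=[13, 15]
10: 0x1c (blk 7, set 3) → MISS  vc=[13, 15, 11]
11: 0x2f (blk 11, set 3) → VC-HIT  vc=[13, 15, 7]
12: 0x1c (blk 7, set 3) → VC-HIT  vc=[13, 15, 11]

SEQ = [MISS, MISS, MISS, L1-HIT, L1-HIT, L1-HIT, L1-HIT, MISS, L1-HIT, L1-HIT, MISS, VC-HIT, VC-HIT]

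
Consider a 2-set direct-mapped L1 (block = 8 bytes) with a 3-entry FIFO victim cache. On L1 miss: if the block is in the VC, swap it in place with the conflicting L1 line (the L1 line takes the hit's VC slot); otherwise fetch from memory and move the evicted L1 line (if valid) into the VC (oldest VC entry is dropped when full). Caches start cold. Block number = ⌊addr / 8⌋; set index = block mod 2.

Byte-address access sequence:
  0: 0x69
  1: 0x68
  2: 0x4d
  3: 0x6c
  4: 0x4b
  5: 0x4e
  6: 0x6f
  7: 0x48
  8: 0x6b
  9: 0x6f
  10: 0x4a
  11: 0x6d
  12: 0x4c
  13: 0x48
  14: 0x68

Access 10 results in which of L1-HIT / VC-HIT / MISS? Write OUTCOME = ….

OUTCOME = VC-HIT

0: 0x69 (blk 13, set 1) → MISS  vc=[]
1: 0x68 (blk 13, set 1) → L1-HIT  vc=[]
2: 0x4d (blk 9, set 1) → MISS  vc=[13]
3: 0x6c (blk 13, set 1) → VC-HIT  vc=[9]
4: 0x4b (blk 9, set 1) → VC-HIT  vc=[13]
5: 0x4e (blk 9, set 1) → L1-HIT  vc=[13]
6: 0x6f (blk 13, set 1) → VC-HIT  vc=[9]
7: 0x48 (blk 9, set 1) → VC-HIT  vc=[13]
8: 0x6b (blk 13, set 1) → VC-HIT  vc=[9]
9: 0x6f (blk 13, set 1) → L1-HIT  vc=[9]
10: 0x4a (blk 9, set 1) → VC-HIT  vc=[13]
11: 0x6d (blk 13, set 1) → VC-HIT  vc=[9]
12: 0x4c (blk 9, set 1) → VC-HIT  vc=[13]
13: 0x48 (blk 9, set 1) → L1-HIT  vc=[13]
14: 0x68 (blk 13, set 1) → VC-HIT  vc=[9]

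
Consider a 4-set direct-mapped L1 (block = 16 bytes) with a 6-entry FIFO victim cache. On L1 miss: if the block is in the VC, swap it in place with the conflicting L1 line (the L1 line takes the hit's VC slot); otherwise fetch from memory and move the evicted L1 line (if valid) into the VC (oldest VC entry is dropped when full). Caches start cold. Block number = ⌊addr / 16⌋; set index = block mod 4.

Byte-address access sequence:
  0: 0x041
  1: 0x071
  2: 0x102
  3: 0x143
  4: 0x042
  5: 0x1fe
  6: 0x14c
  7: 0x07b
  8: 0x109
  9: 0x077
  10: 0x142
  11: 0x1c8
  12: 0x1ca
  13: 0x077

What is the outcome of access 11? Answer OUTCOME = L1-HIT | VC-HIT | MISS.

0: 0x41 (blk 4, set 0) → MISS  vc=[]
1: 0x71 (blk 7, set 3) → MISS  vc=[]
2: 0x102 (blk 16, set 0) → MISS  vc=[4]
3: 0x143 (blk 20, set 0) → MISS  vc=[4, 16]
4: 0x42 (blk 4, set 0) → VC-HIT  vc=[20, 16]
5: 0x1fe (blk 31, set 3) → MISS  vc=[20, 16, 7]
6: 0x14c (blk 20, set 0) → VC-HIT  vc=[4, 16, 7]
7: 0x7b (blk 7, set 3) → VC-HIT  vc=[4, 16, 31]
8: 0x109 (blk 16, set 0) → VC-HIT  vc=[4, 20, 31]
9: 0x77 (blk 7, set 3) → L1-HIT  vc=[4, 20, 31]
10: 0x142 (blk 20, set 0) → VC-HIT  vc=[4, 16, 31]
11: 0x1c8 (blk 28, set 0) → MISS  vc=[4, 16, 31, 20]
12: 0x1ca (blk 28, set 0) → L1-HIT  vc=[4, 16, 31, 20]
13: 0x77 (blk 7, set 3) → L1-HIT  vc=[4, 16, 31, 20]

OUTCOME = MISS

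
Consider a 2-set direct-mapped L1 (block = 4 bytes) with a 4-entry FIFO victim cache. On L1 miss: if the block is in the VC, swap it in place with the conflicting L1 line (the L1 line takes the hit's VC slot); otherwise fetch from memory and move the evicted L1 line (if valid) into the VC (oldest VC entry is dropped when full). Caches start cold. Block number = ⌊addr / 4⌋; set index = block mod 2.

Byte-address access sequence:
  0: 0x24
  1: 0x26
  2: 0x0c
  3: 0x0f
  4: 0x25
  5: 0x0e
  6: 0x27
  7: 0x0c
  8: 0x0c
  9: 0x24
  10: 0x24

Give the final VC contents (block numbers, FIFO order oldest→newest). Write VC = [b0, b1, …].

#0 0x24→b9/s1 MISS; vc=[]
#1 0x26→b9/s1 L1-HIT; vc=[]
#2 0xc→b3/s1 MISS; vc=[9]
#3 0xf→b3/s1 L1-HIT; vc=[9]
#4 0x25→b9/s1 VC-HIT; vc=[3]
#5 0xe→b3/s1 VC-HIT; vc=[9]
#6 0x27→b9/s1 VC-HIT; vc=[3]
#7 0xc→b3/s1 VC-HIT; vc=[9]
#8 0xc→b3/s1 L1-HIT; vc=[9]
#9 0x24→b9/s1 VC-HIT; vc=[3]
#10 0x24→b9/s1 L1-HIT; vc=[3]

VC = [3]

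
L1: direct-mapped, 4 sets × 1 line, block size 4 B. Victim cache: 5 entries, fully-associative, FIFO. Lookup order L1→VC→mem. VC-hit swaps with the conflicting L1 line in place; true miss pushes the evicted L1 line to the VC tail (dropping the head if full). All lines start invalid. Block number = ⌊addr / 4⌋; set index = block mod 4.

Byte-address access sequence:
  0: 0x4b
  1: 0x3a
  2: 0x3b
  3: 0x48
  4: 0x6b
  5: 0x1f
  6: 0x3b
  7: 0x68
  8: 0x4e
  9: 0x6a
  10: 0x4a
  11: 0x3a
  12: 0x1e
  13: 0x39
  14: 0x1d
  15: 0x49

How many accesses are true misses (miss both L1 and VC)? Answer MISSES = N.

MISSES = 5

0: 0x4b (blk 18, set 2) → MISS  vc=[]
1: 0x3a (blk 14, set 2) → MISS  vc=[18]
2: 0x3b (blk 14, set 2) → L1-HIT  vc=[18]
3: 0x48 (blk 18, set 2) → VC-HIT  vc=[14]
4: 0x6b (blk 26, set 2) → MISS  vc=[14, 18]
5: 0x1f (blk 7, set 3) → MISS  vc=[14, 18]
6: 0x3b (blk 14, set 2) → VC-HIT  vc=[26, 18]
7: 0x68 (blk 26, set 2) → VC-HIT  vc=[14, 18]
8: 0x4e (blk 19, set 3) → MISS  vc=[14, 18, 7]
9: 0x6a (blk 26, set 2) → L1-HIT  vc=[14, 18, 7]
10: 0x4a (blk 18, set 2) → VC-HIT  vc=[14, 26, 7]
11: 0x3a (blk 14, set 2) → VC-HIT  vc=[18, 26, 7]
12: 0x1e (blk 7, set 3) → VC-HIT  vc=[18, 26, 19]
13: 0x39 (blk 14, set 2) → L1-HIT  vc=[18, 26, 19]
14: 0x1d (blk 7, set 3) → L1-HIT  vc=[18, 26, 19]
15: 0x49 (blk 18, set 2) → VC-HIT  vc=[14, 26, 19]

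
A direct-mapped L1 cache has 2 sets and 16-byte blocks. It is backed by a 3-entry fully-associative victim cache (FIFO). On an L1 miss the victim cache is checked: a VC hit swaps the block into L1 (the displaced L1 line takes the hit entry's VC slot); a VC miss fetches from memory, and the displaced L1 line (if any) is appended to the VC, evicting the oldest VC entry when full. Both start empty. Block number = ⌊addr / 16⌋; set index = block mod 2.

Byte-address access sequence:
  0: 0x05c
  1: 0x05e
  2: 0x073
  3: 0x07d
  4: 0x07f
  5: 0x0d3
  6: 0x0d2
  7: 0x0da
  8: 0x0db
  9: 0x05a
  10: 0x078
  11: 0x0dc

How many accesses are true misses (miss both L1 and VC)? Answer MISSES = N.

MISSES = 3

  [0] addr=0x5c blk=5 s=1: MISS | VC []
  [1] addr=0x5e blk=5 s=1: L1-HIT | VC []
  [2] addr=0x73 blk=7 s=1: MISS | VC [5]
  [3] addr=0x7d blk=7 s=1: L1-HIT | VC [5]
  [4] addr=0x7f blk=7 s=1: L1-HIT | VC [5]
  [5] addr=0xd3 blk=13 s=1: MISS | VC [5, 7]
  [6] addr=0xd2 blk=13 s=1: L1-HIT | VC [5, 7]
  [7] addr=0xda blk=13 s=1: L1-HIT | VC [5, 7]
  [8] addr=0xdb blk=13 s=1: L1-HIT | VC [5, 7]
  [9] addr=0x5a blk=5 s=1: VC-HIT | VC [13, 7]
  [10] addr=0x78 blk=7 s=1: VC-HIT | VC [13, 5]
  [11] addr=0xdc blk=13 s=1: VC-HIT | VC [7, 5]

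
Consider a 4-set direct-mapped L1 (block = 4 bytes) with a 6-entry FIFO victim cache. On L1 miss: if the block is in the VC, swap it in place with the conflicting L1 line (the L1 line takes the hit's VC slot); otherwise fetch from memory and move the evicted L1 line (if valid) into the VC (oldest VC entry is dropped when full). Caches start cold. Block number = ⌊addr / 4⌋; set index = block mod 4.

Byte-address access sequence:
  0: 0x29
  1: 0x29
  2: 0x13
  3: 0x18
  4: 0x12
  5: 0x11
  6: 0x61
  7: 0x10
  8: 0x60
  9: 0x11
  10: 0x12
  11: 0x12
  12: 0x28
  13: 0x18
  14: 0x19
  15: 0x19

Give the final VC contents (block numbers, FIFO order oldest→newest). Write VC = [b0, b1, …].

  [0] addr=0x29 blk=10 s=2: MISS | VC []
  [1] addr=0x29 blk=10 s=2: L1-HIT | VC []
  [2] addr=0x13 blk=4 s=0: MISS | VC []
  [3] addr=0x18 blk=6 s=2: MISS | VC [10]
  [4] addr=0x12 blk=4 s=0: L1-HIT | VC [10]
  [5] addr=0x11 blk=4 s=0: L1-HIT | VC [10]
  [6] addr=0x61 blk=24 s=0: MISS | VC [10, 4]
  [7] addr=0x10 blk=4 s=0: VC-HIT | VC [10, 24]
  [8] addr=0x60 blk=24 s=0: VC-HIT | VC [10, 4]
  [9] addr=0x11 blk=4 s=0: VC-HIT | VC [10, 24]
  [10] addr=0x12 blk=4 s=0: L1-HIT | VC [10, 24]
  [11] addr=0x12 blk=4 s=0: L1-HIT | VC [10, 24]
  [12] addr=0x28 blk=10 s=2: VC-HIT | VC [6, 24]
  [13] addr=0x18 blk=6 s=2: VC-HIT | VC [10, 24]
  [14] addr=0x19 blk=6 s=2: L1-HIT | VC [10, 24]
  [15] addr=0x19 blk=6 s=2: L1-HIT | VC [10, 24]

VC = [10, 24]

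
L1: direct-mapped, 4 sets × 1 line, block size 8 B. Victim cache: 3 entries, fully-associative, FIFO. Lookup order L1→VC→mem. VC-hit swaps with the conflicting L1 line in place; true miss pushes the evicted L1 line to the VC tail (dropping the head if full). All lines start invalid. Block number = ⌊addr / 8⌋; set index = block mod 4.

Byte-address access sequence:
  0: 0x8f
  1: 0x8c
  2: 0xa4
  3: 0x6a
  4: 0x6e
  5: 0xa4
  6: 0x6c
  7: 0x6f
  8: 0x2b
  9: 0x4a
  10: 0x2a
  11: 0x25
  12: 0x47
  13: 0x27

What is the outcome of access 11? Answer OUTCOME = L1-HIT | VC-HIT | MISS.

0: 0x8f (blk 17, set 1) → MISS  vc=[]
1: 0x8c (blk 17, set 1) → L1-HIT  vc=[]
2: 0xa4 (blk 20, set 0) → MISS  vc=[]
3: 0x6a (blk 13, set 1) → MISS  vc=[17]
4: 0x6e (blk 13, set 1) → L1-HIT  vc=[17]
5: 0xa4 (blk 20, set 0) → L1-HIT  vc=[17]
6: 0x6c (blk 13, set 1) → L1-HIT  vc=[17]
7: 0x6f (blk 13, set 1) → L1-HIT  vc=[17]
8: 0x2b (blk 5, set 1) → MISS  vc=[17, 13]
9: 0x4a (blk 9, set 1) → MISS  vc=[17, 13, 5]
10: 0x2a (blk 5, set 1) → VC-HIT  vc=[17, 13, 9]
11: 0x25 (blk 4, set 0) → MISS  vc=[13, 9, 20]
12: 0x47 (blk 8, set 0) → MISS  vc=[9, 20, 4]
13: 0x27 (blk 4, set 0) → VC-HIT  vc=[9, 20, 8]

OUTCOME = MISS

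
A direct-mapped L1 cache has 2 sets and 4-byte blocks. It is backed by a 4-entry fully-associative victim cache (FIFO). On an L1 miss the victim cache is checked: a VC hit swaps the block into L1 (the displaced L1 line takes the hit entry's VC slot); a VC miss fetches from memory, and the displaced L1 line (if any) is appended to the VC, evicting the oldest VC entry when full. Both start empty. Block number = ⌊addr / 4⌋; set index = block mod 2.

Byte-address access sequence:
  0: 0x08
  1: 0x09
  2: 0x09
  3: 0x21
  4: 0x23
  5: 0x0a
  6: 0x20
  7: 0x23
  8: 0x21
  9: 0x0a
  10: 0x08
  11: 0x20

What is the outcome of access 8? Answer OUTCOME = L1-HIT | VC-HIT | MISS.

OUTCOME = L1-HIT

  [0] addr=0x8 blk=2 s=0: MISS | VC []
  [1] addr=0x9 blk=2 s=0: L1-HIT | VC []
  [2] addr=0x9 blk=2 s=0: L1-HIT | VC []
  [3] addr=0x21 blk=8 s=0: MISS | VC [2]
  [4] addr=0x23 blk=8 s=0: L1-HIT | VC [2]
  [5] addr=0xa blk=2 s=0: VC-HIT | VC [8]
  [6] addr=0x20 blk=8 s=0: VC-HIT | VC [2]
  [7] addr=0x23 blk=8 s=0: L1-HIT | VC [2]
  [8] addr=0x21 blk=8 s=0: L1-HIT | VC [2]
  [9] addr=0xa blk=2 s=0: VC-HIT | VC [8]
  [10] addr=0x8 blk=2 s=0: L1-HIT | VC [8]
  [11] addr=0x20 blk=8 s=0: VC-HIT | VC [2]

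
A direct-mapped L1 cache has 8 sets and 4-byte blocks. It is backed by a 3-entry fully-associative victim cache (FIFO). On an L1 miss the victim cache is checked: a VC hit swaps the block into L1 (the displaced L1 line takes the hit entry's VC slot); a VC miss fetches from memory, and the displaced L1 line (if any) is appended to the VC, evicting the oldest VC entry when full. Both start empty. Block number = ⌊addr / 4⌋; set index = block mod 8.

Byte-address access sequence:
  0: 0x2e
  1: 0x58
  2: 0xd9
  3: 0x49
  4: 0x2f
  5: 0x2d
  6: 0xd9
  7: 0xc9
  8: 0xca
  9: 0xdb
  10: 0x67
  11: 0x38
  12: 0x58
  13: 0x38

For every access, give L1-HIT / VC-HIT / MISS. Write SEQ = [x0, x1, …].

SEQ = [MISS, MISS, MISS, MISS, L1-HIT, L1-HIT, L1-HIT, MISS, L1-HIT, L1-HIT, MISS, MISS, VC-HIT, VC-HIT]

#0 0x2e→b11/s3 MISS; vc=[]
#1 0x58→b22/s6 MISS; vc=[]
#2 0xd9→b54/s6 MISS; vc=[22]
#3 0x49→b18/s2 MISS; vc=[22]
#4 0x2f→b11/s3 L1-HIT; vc=[22]
#5 0x2d→b11/s3 L1-HIT; vc=[22]
#6 0xd9→b54/s6 L1-HIT; vc=[22]
#7 0xc9→b50/s2 MISS; vc=[22,18]
#8 0xca→b50/s2 L1-HIT; vc=[22,18]
#9 0xdb→b54/s6 L1-HIT; vc=[22,18]
#10 0x67→b25/s1 MISS; vc=[22,18]
#11 0x38→b14/s6 MISS; vc=[22,18,54]
#12 0x58→b22/s6 VC-HIT; vc=[14,18,54]
#13 0x38→b14/s6 VC-HIT; vc=[22,18,54]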